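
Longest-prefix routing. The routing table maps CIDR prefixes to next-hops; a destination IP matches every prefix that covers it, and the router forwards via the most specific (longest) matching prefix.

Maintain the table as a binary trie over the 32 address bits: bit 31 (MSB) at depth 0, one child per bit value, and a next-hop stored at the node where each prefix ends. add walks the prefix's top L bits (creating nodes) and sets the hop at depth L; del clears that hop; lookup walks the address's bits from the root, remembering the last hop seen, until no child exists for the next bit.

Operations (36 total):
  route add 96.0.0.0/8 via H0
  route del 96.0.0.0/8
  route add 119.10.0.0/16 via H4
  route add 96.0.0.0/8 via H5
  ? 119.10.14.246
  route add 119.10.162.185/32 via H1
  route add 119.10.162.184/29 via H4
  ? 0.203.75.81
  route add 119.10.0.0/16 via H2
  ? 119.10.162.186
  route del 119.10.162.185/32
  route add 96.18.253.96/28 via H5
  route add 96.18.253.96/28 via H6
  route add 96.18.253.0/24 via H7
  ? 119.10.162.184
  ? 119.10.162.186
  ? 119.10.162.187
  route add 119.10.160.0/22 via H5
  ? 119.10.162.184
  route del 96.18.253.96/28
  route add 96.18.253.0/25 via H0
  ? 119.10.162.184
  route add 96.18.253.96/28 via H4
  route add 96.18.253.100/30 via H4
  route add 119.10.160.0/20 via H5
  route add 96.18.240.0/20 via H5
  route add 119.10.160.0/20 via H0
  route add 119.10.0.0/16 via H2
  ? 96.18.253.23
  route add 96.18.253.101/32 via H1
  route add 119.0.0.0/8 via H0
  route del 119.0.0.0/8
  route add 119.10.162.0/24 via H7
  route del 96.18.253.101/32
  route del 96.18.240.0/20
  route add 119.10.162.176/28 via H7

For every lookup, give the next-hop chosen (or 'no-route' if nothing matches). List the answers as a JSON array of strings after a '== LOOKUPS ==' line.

Apply in order:
  + 96.0.0.0/8 (H0) depth=8
  del 96.0.0.0/8 (clear depth 8)
  + 119.10.0.0/16 (H4) depth=16
  + 96.0.0.0/8 (H5) depth=8
  lookup 119.10.14.246: bits 0111011100001010 walk d0:-→d1:-→d2:-→d3:-→d4:-→d5:-→d6:-→d7:-→d8:-→d9:-→d10:-→d11:-→d12:-→d13:-→d14:-→d15:-→d16:H4 -> H4
  + 119.10.162.185/32 (H1) depth=32
  + 119.10.162.184/29 (H4) depth=29
  lookup 0.203.75.81: bits 0 walk d0:-→d1:- -> no-route
  + 119.10.0.0/16 (H2) depth=16
  lookup 119.10.162.186: bits 011101110000101010100010101110 walk d0:-→d1:-→d2:-→d3:-→d4:-→d5:-→d6:-→d7:-→d8:-→d9:-→d10:-→d11:-→d12:-→d13:-→d14:-→d15:-→d16:H2→d17:-→d18:-→d19:-→d20:-→d21:-→d22:-→d23:-→d24:-→d25:-→d26:-→d27:-→d28:-→d29:H4→d30:- -> H4
  del 119.10.162.185/32 (clear depth 32)
  + 96.18.253.96/28 (H5) depth=28
  + 96.18.253.96/28 (H6) depth=28
  + 96.18.253.0/24 (H7) depth=24
  lookup 119.10.162.184: bits 0111011100001010101000101011100 walk d0:-→d1:-→d2:-→d3:-→d4:-→d5:-→d6:-→d7:-→d8:-→d9:-→d10:-→d11:-→d12:-→d13:-→d14:-→d15:-→d16:H2→d17:-→d18:-→d19:-→d20:-→d21:-→d22:-→d23:-→d24:-→d25:-→d26:-→d27:-→d28:-→d29:H4→d30:-→d31:- -> H4
  lookup 119.10.162.186: bits 011101110000101010100010101110 walk d0:-→d1:-→d2:-→d3:-→d4:-→d5:-→d6:-→d7:-→d8:-→d9:-→d10:-→d11:-→d12:-→d13:-→d14:-→d15:-→d16:H2→d17:-→d18:-→d19:-→d20:-→d21:-→d22:-→d23:-→d24:-→d25:-→d26:-→d27:-→d28:-→d29:H4→d30:- -> H4
  lookup 119.10.162.187: bits 011101110000101010100010101110 walk d0:-→d1:-→d2:-→d3:-→d4:-→d5:-→d6:-→d7:-→d8:-→d9:-→d10:-→d11:-→d12:-→d13:-→d14:-→d15:-→d16:H2→d17:-→d18:-→d19:-→d20:-→d21:-→d22:-→d23:-→d24:-→d25:-→d26:-→d27:-→d28:-→d29:H4→d30:- -> H4
  + 119.10.160.0/22 (H5) depth=22
  lookup 119.10.162.184: bits 0111011100001010101000101011100 walk d0:-→d1:-→d2:-→d3:-→d4:-→d5:-→d6:-→d7:-→d8:-→d9:-→d10:-→d11:-→d12:-→d13:-→d14:-→d15:-→d16:H2→d17:-→d18:-→d19:-→d20:-→d21:-→d22:H5→d23:-→d24:-→d25:-→d26:-→d27:-→d28:-→d29:H4→d30:-→d31:- -> H4
  del 96.18.253.96/28 (clear depth 28)
  + 96.18.253.0/25 (H0) depth=25
  lookup 119.10.162.184: bits 0111011100001010101000101011100 walk d0:-→d1:-→d2:-→d3:-→d4:-→d5:-→d6:-→d7:-→d8:-→d9:-→d10:-→d11:-→d12:-→d13:-→d14:-→d15:-→d16:H2→d17:-→d18:-→d19:-→d20:-→d21:-→d22:H5→d23:-→d24:-→d25:-→d26:-→d27:-→d28:-→d29:H4→d30:-→d31:- -> H4
  + 96.18.253.96/28 (H4) depth=28
  + 96.18.253.100/30 (H4) depth=30
  + 119.10.160.0/20 (H5) depth=20
  + 96.18.240.0/20 (H5) depth=20
  + 119.10.160.0/20 (H0) depth=20
  + 119.10.0.0/16 (H2) depth=16
  lookup 96.18.253.23: bits 0110000000010010111111010 walk d0:-→d1:-→d2:-→d3:-→d4:-→d5:-→d6:-→d7:-→d8:H5→d9:-→d10:-→d11:-→d12:-→d13:-→d14:-→d15:-→d16:-→d17:-→d18:-→d19:-→d20:H5→d21:-→d22:-→d23:-→d24:H7→d25:H0 -> H0
  + 96.18.253.101/32 (H1) depth=32
  + 119.0.0.0/8 (H0) depth=8
  del 119.0.0.0/8 (clear depth 8)
  + 119.10.162.0/24 (H7) depth=24
  del 96.18.253.101/32 (clear depth 32)
  del 96.18.240.0/20 (clear depth 20)
  + 119.10.162.176/28 (H7) depth=28

== LOOKUPS ==
["H4","no-route","H4","H4","H4","H4","H4","H4","H0"]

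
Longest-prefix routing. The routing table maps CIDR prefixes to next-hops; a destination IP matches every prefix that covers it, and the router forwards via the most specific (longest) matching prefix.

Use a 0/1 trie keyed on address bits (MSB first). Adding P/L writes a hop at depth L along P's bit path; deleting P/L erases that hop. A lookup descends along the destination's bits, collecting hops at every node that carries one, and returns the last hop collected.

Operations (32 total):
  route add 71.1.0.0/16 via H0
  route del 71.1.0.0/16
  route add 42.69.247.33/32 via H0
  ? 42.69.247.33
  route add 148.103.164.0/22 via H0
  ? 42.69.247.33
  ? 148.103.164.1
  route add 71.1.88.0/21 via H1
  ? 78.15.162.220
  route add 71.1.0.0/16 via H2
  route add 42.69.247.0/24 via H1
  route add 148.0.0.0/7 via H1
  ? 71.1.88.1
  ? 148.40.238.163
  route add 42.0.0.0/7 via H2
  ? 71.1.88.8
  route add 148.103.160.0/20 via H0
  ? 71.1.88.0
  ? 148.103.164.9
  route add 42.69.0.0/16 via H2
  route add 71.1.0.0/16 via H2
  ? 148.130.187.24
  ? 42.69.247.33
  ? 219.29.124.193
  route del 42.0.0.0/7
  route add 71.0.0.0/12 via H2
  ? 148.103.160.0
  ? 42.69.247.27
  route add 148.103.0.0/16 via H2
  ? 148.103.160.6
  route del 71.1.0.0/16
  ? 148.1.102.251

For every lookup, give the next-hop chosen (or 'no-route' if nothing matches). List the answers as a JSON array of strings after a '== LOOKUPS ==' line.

Process each operation:
  add 71.1.0.0/16 -> H0 at depth 16
  - 71.1.0.0/16 clear@16
  add 42.69.247.33/32 -> H0 at depth 32
  lookup 42.69.247.33: bits 00101010010001011111011100100001 walk d0:-→d1:-→d2:-→d3:-→d4:-→d5:-→d6:-→d7:-→d8:-→d9:-→d10:-→d11:-→d12:-→d13:-→d14:-→d15:-→d16:-→d17:-→d18:-→d19:-→d20:-→d21:-→d22:-→d23:-→d24:-→d25:-→d26:-→d27:-→d28:-→d29:-→d30:-→d31:-→d32:H0 -> H0
  add 148.103.164.0/22 -> H0 at depth 22
  lookup 42.69.247.33: bits 00101010010001011111011100100001 walk d0:-→d1:-→d2:-→d3:-→d4:-→d5:-→d6:-→d7:-→d8:-→d9:-→d10:-→d11:-→d12:-→d13:-→d14:-→d15:-→d16:-→d17:-→d18:-→d19:-→d20:-→d21:-→d22:-→d23:-→d24:-→d25:-→d26:-→d27:-→d28:-→d29:-→d30:-→d31:-→d32:H0 -> H0
  lookup 148.103.164.1: bits 1001010001100111101001 walk d0:-→d1:-→d2:-→d3:-→d4:-→d5:-→d6:-→d7:-→d8:-→d9:-→d10:-→d11:-→d12:-→d13:-→d14:-→d15:-→d16:-→d17:-→d18:-→d19:-→d20:-→d21:-→d22:H0 -> H0
  add 71.1.88.0/21 -> H1 at depth 21
  lookup 78.15.162.220: bits 0100 walk d0:-→d1:-→d2:-→d3:-→d4:- -> no-route
  add 71.1.0.0/16 -> H2 at depth 16
  add 42.69.247.0/24 -> H1 at depth 24
  add 148.0.0.0/7 -> H1 at depth 7
  lookup 71.1.88.1: bits 010001110000000101011 walk d0:-→d1:-→d2:-→d3:-→d4:-→d5:-→d6:-→d7:-→d8:-→d9:-→d10:-→d11:-→d12:-→d13:-→d14:-→d15:-→d16:H2→d17:-→d18:-→d19:-→d20:-→d21:H1 -> H1
  lookup 148.40.238.163: bits 100101000 walk d0:-→d1:-→d2:-→d3:-→d4:-→d5:-→d6:-→d7:H1→d8:-→d9:- -> H1
  add 42.0.0.0/7 -> H2 at depth 7
  lookup 71.1.88.8: bits 010001110000000101011 walk d0:-→d1:-→d2:-→d3:-→d4:-→d5:-→d6:-→d7:-→d8:-→d9:-→d10:-→d11:-→d12:-→d13:-→d14:-→d15:-→d16:H2→d17:-→d18:-→d19:-→d20:-→d21:H1 -> H1
  add 148.103.160.0/20 -> H0 at depth 20
  lookup 71.1.88.0: bits 010001110000000101011 walk d0:-→d1:-→d2:-→d3:-→d4:-→d5:-→d6:-→d7:-→d8:-→d9:-→d10:-→d11:-→d12:-→d13:-→d14:-→d15:-→d16:H2→d17:-→d18:-→d19:-→d20:-→d21:H1 -> H1
  lookup 148.103.164.9: bits 1001010001100111101001 walk d0:-→d1:-→d2:-→d3:-→d4:-→d5:-→d6:-→d7:H1→d8:-→d9:-→d10:-→d11:-→d12:-→d13:-→d14:-→d15:-→d16:-→d17:-→d18:-→d19:-→d20:H0→d21:-→d22:H0 -> H0
  add 42.69.0.0/16 -> H2 at depth 16
  add 71.1.0.0/16 -> H2 at depth 16
  lookup 148.130.187.24: bits 10010100 walk d0:-→d1:-→d2:-→d3:-→d4:-→d5:-→d6:-→d7:H1→d8:- -> H1
  lookup 42.69.247.33: bits 00101010010001011111011100100001 walk d0:-→d1:-→d2:-→d3:-→d4:-→d5:-→d6:-→d7:H2→d8:-→d9:-→d10:-→d11:-→d12:-→d13:-→d14:-→d15:-→d16:H2→d17:-→d18:-→d19:-→d20:-→d21:-→d22:-→d23:-→d24:H1→d25:-→d26:-→d27:-→d28:-→d29:-→d30:-→d31:-→d32:H0 -> H0
  lookup 219.29.124.193: bits 1 walk d0:-→d1:- -> no-route
  - 42.0.0.0/7 clear@7
  add 71.0.0.0/12 -> H2 at depth 12
  lookup 148.103.160.0: bits 100101000110011110100 walk d0:-→d1:-→d2:-→d3:-→d4:-→d5:-→d6:-→d7:H1→d8:-→d9:-→d10:-→d11:-→d12:-→d13:-→d14:-→d15:-→d16:-→d17:-→d18:-→d19:-→d20:H0→d21:- -> H0
  lookup 42.69.247.27: bits 00101010010001011111011100 walk d0:-→d1:-→d2:-→d3:-→d4:-→d5:-→d6:-→d7:-→d8:-→d9:-→d10:-→d11:-→d12:-→d13:-→d14:-→d15:-→d16:H2→d17:-→d18:-→d19:-→d20:-→d21:-→d22:-→d23:-→d24:H1→d25:-→d26:- -> H1
  add 148.103.0.0/16 -> H2 at depth 16
  lookup 148.103.160.6: bits 100101000110011110100 walk d0:-→d1:-→d2:-→d3:-→d4:-→d5:-→d6:-→d7:H1→d8:-→d9:-→d10:-→d11:-→d12:-→d13:-→d14:-→d15:-→d16:H2→d17:-→d18:-→d19:-→d20:H0→d21:- -> H0
  - 71.1.0.0/16 clear@16
  lookup 148.1.102.251: bits 100101000 walk d0:-→d1:-→d2:-→d3:-→d4:-→d5:-→d6:-→d7:H1→d8:-→d9:- -> H1

== LOOKUPS ==
["H0","H0","H0","no-route","H1","H1","H1","H1","H0","H1","H0","no-route","H0","H1","H0","H1"]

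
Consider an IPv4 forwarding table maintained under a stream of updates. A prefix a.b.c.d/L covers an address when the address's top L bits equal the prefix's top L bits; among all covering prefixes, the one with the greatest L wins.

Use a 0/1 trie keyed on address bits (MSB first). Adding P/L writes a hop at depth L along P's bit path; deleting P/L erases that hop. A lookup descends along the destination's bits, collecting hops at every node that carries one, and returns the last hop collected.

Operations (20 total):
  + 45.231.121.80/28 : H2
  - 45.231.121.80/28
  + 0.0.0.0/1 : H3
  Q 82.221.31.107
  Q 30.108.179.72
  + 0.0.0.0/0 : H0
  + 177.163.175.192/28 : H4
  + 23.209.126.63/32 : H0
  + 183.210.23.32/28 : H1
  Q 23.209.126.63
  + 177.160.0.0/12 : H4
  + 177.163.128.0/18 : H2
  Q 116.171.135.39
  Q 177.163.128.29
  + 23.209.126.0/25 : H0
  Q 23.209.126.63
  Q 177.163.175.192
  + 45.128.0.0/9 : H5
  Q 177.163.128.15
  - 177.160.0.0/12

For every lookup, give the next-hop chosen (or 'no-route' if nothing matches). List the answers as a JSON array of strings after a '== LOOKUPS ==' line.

Process each operation:
  add 45.231.121.80/28 -> H2 at depth 28
  del 45.231.121.80/28 (clear depth 28)
  add 0.0.0.0/1 -> H3 at depth 1
  ? 82.221.31.107  path d0:-→d1:H3  best=H3
  ? 30.108.179.72  path d0:-→d1:H3→d2:-  best=H3
  add 0.0.0.0/0 -> H0 at depth 0
  add 177.163.175.192/28 -> H4 at depth 28
  add 23.209.126.63/32 -> H0 at depth 32
  add 183.210.23.32/28 -> H1 at depth 28
  ? 23.209.126.63  path d0:H0→d1:H3→d2:-→d3:-→d4:-→d5:-→d6:-→d7:-→d8:-→d9:-→d10:-→d11:-→d12:-→d13:-→d14:-→d15:-→d16:-→d17:-→d18:-→d19:-→d20:-→d21:-→d22:-→d23:-→d24:-→d25:-→d26:-→d27:-→d28:-→d29:-→d30:-→d31:-→d32:H0  best=H0
  add 177.160.0.0/12 -> H4 at depth 12
  add 177.163.128.0/18 -> H2 at depth 18
  ? 116.171.135.39  path d0:H0→d1:H3  best=H3
  ? 177.163.128.29  path d0:H0→d1:-→d2:-→d3:-→d4:-→d5:-→d6:-→d7:-→d8:-→d9:-→d10:-→d11:-→d12:H4→d13:-→d14:-→d15:-→d16:-→d17:-→d18:H2  best=H2
  add 23.209.126.0/25 -> H0 at depth 25
  ? 23.209.126.63  path d0:H0→d1:H3→d2:-→d3:-→d4:-→d5:-→d6:-→d7:-→d8:-→d9:-→d10:-→d11:-→d12:-→d13:-→d14:-→d15:-→d16:-→d17:-→d18:-→d19:-→d20:-→d21:-→d22:-→d23:-→d24:-→d25:H0→d26:-→d27:-→d28:-→d29:-→d30:-→d31:-→d32:H0  best=H0
  ? 177.163.175.192  path d0:H0→d1:-→d2:-→d3:-→d4:-→d5:-→d6:-→d7:-→d8:-→d9:-→d10:-→d11:-→d12:H4→d13:-→d14:-→d15:-→d16:-→d17:-→d18:H2→d19:-→d20:-→d21:-→d22:-→d23:-→d24:-→d25:-→d26:-→d27:-→d28:H4  best=H4
  add 45.128.0.0/9 -> H5 at depth 9
  ? 177.163.128.15  path d0:H0→d1:-→d2:-→d3:-→d4:-→d5:-→d6:-→d7:-→d8:-→d9:-→d10:-→d11:-→d12:H4→d13:-→d14:-→d15:-→d16:-→d17:-→d18:H2  best=H2
  del 177.160.0.0/12 (clear depth 12)

== LOOKUPS ==
["H3","H3","H0","H3","H2","H0","H4","H2"]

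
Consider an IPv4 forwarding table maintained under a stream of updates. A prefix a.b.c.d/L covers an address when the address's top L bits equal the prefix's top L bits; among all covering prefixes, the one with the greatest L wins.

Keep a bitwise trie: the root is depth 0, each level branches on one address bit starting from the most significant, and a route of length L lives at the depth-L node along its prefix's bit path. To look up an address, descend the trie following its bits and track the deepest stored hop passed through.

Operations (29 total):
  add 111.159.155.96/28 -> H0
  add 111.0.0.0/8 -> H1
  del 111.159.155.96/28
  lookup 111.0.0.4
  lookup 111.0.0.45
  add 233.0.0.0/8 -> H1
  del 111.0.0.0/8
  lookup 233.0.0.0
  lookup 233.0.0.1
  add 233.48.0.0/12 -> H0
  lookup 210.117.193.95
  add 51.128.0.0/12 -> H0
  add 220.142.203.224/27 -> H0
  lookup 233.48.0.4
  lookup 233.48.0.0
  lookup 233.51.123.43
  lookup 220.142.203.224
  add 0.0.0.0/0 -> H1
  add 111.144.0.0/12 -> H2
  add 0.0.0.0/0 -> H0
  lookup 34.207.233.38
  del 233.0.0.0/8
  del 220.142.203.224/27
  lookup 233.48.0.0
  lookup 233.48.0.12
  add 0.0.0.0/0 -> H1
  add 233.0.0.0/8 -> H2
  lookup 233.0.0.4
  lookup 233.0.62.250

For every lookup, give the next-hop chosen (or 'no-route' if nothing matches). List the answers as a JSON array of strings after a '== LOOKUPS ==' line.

Trace:
  add 111.159.155.96/28 -> H0 at depth 28
  add 111.0.0.0/8 -> H1 at depth 8
  del 111.159.155.96/28 (clear depth 28)
  ? 111.0.0.4  path d0:-→d1:-→d2:-→d3:-→d4:-→d5:-→d6:-→d7:-→d8:H1  best=H1
  ? 111.0.0.45  path d0:-→d1:-→d2:-→d3:-→d4:-→d5:-→d6:-→d7:-→d8:H1  best=H1
  add 233.0.0.0/8 -> H1 at depth 8
  del 111.0.0.0/8 (clear depth 8)
  ? 233.0.0.0  path d0:-→d1:-→d2:-→d3:-→d4:-→d5:-→d6:-→d7:-→d8:H1  best=H1
  ? 233.0.0.1  path d0:-→d1:-→d2:-→d3:-→d4:-→d5:-→d6:-→d7:-→d8:H1  best=H1
  add 233.48.0.0/12 -> H0 at depth 12
  ? 210.117.193.95  path d0:-→d1:-→d2:-  best=no-route
  add 51.128.0.0/12 -> H0 at depth 12
  add 220.142.203.224/27 -> H0 at depth 27
  ? 233.48.0.4  path d0:-→d1:-→d2:-→d3:-→d4:-→d5:-→d6:-→d7:-→d8:H1→d9:-→d10:-→d11:-→d12:H0  best=H0
  ? 233.48.0.0  path d0:-→d1:-→d2:-→d3:-→d4:-→d5:-→d6:-→d7:-→d8:H1→d9:-→d10:-→d11:-→d12:H0  best=H0
  ? 233.51.123.43  path d0:-→d1:-→d2:-→d3:-→d4:-→d5:-→d6:-→d7:-→d8:H1→d9:-→d10:-→d11:-→d12:H0  best=H0
  ? 220.142.203.224  path d0:-→d1:-→d2:-→d3:-→d4:-→d5:-→d6:-→d7:-→d8:-→d9:-→d10:-→d11:-→d12:-→d13:-→d14:-→d15:-→d16:-→d17:-→d18:-→d19:-→d20:-→d21:-→d22:-→d23:-→d24:-→d25:-→d26:-→d27:H0  best=H0
  add 0.0.0.0/0 -> H1 at depth 0
  add 111.144.0.0/12 -> H2 at depth 12
  add 0.0.0.0/0 -> H0 at depth 0
  ? 34.207.233.38  path d0:H0→d1:-→d2:-→d3:-  best=H0
  del 233.0.0.0/8 (clear depth 8)
  del 220.142.203.224/27 (clear depth 27)
  ? 233.48.0.0  path d0:H0→d1:-→d2:-→d3:-→d4:-→d5:-→d6:-→d7:-→d8:-→d9:-→d10:-→d11:-→d12:H0  best=H0
  ? 233.48.0.12  path d0:H0→d1:-→d2:-→d3:-→d4:-→d5:-→d6:-→d7:-→d8:-→d9:-→d10:-→d11:-→d12:H0  best=H0
  add 0.0.0.0/0 -> H1 at depth 0
  add 233.0.0.0/8 -> H2 at depth 8
  ? 233.0.0.4  path d0:H1→d1:-→d2:-→d3:-→d4:-→d5:-→d6:-→d7:-→d8:H2→d9:-→d10:-  best=H2
  ? 233.0.62.250  path d0:H1→d1:-→d2:-→d3:-→d4:-→d5:-→d6:-→d7:-→d8:H2→d9:-→d10:-  best=H2

== LOOKUPS ==
["H1","H1","H1","H1","no-route","H0","H0","H0","H0","H0","H0","H0","H2","H2"]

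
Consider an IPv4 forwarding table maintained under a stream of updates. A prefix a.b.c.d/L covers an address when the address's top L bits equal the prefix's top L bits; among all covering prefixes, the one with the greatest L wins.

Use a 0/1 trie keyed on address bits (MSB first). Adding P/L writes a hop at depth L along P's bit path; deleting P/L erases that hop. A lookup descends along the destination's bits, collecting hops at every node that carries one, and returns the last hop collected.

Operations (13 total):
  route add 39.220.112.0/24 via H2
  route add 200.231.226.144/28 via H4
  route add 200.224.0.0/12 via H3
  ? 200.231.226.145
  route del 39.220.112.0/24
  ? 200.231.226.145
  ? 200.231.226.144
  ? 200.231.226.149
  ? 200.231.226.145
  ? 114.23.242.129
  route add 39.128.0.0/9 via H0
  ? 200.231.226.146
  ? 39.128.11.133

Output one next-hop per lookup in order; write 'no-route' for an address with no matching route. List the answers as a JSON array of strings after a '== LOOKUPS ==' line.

Apply in order:
  + 39.220.112.0/24 (H2) depth=24
  + 200.231.226.144/28 (H4) depth=28
  + 200.224.0.0/12 (H3) depth=12
  lookup 200.231.226.145: bits 1100100011100111111000101001 walk d0:-→d1:-→d2:-→d3:-→d4:-→d5:-→d6:-→d7:-→d8:-→d9:-→d10:-→d11:-→d12:H3→d13:-→d14:-→d15:-→d16:-→d17:-→d18:-→d19:-→d20:-→d21:-→d22:-→d23:-→d24:-→d25:-→d26:-→d27:-→d28:H4 -> H4
  - 39.220.112.0/24 clear@24
  lookup 200.231.226.145: bits 1100100011100111111000101001 walk d0:-→d1:-→d2:-→d3:-→d4:-→d5:-→d6:-→d7:-→d8:-→d9:-→d10:-→d11:-→d12:H3→d13:-→d14:-→d15:-→d16:-→d17:-→d18:-→d19:-→d20:-→d21:-→d22:-→d23:-→d24:-→d25:-→d26:-→d27:-→d28:H4 -> H4
  lookup 200.231.226.144: bits 1100100011100111111000101001 walk d0:-→d1:-→d2:-→d3:-→d4:-→d5:-→d6:-→d7:-→d8:-→d9:-→d10:-→d11:-→d12:H3→d13:-→d14:-→d15:-→d16:-→d17:-→d18:-→d19:-→d20:-→d21:-→d22:-→d23:-→d24:-→d25:-→d26:-→d27:-→d28:H4 -> H4
  lookup 200.231.226.149: bits 1100100011100111111000101001 walk d0:-→d1:-→d2:-→d3:-→d4:-→d5:-→d6:-→d7:-→d8:-→d9:-→d10:-→d11:-→d12:H3→d13:-→d14:-→d15:-→d16:-→d17:-→d18:-→d19:-→d20:-→d21:-→d22:-→d23:-→d24:-→d25:-→d26:-→d27:-→d28:H4 -> H4
  lookup 200.231.226.145: bits 1100100011100111111000101001 walk d0:-→d1:-→d2:-→d3:-→d4:-→d5:-→d6:-→d7:-→d8:-→d9:-→d10:-→d11:-→d12:H3→d13:-→d14:-→d15:-→d16:-→d17:-→d18:-→d19:-→d20:-→d21:-→d22:-→d23:-→d24:-→d25:-→d26:-→d27:-→d28:H4 -> H4
  lookup 114.23.242.129: bits 0 walk d0:-→d1:- -> no-route
  + 39.128.0.0/9 (H0) depth=9
  lookup 200.231.226.146: bits 1100100011100111111000101001 walk d0:-→d1:-→d2:-→d3:-→d4:-→d5:-→d6:-→d7:-→d8:-→d9:-→d10:-→d11:-→d12:H3→d13:-→d14:-→d15:-→d16:-→d17:-→d18:-→d19:-→d20:-→d21:-→d22:-→d23:-→d24:-→d25:-→d26:-→d27:-→d28:H4 -> H4
  lookup 39.128.11.133: bits 001001111 walk d0:-→d1:-→d2:-→d3:-→d4:-→d5:-→d6:-→d7:-→d8:-→d9:H0 -> H0

== LOOKUPS ==
["H4","H4","H4","H4","H4","no-route","H4","H0"]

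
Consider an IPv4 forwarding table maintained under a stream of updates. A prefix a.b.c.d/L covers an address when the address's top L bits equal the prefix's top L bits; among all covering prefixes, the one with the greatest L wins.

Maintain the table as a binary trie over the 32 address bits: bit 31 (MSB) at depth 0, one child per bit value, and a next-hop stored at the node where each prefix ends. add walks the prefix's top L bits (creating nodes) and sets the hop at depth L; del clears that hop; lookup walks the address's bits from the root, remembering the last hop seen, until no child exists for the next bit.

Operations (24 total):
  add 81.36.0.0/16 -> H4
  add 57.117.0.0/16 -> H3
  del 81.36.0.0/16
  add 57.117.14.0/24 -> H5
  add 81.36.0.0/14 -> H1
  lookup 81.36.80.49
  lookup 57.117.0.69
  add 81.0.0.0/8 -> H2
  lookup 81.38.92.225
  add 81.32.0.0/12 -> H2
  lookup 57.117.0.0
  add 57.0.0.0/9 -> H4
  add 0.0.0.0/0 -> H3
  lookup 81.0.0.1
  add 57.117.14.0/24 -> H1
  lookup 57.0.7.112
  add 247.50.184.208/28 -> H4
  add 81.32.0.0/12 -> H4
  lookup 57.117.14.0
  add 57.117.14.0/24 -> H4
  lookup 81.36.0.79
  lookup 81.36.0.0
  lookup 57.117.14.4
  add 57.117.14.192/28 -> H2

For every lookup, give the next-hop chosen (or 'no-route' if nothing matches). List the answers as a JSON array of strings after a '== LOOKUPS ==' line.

Apply in order:
  add 81.36.0.0/16 -> H4 at depth 16
  add 57.117.0.0/16 -> H3 at depth 16
  del 81.36.0.0/16 (clear depth 16)
  add 57.117.14.0/24 -> H5 at depth 24
  add 81.36.0.0/14 -> H1 at depth 14
  Q 81.36.80.49: descend 0101000100100100 ; hops seen [H1] ; pick H1
  Q 57.117.0.69: descend 00111001011101010000 ; hops seen [H3] ; pick H3
  add 81.0.0.0/8 -> H2 at depth 8
  Q 81.38.92.225: descend 01010001001001 ; hops seen [H2,H1] ; pick H1
  add 81.32.0.0/12 -> H2 at depth 12
  Q 57.117.0.0: descend 00111001011101010000 ; hops seen [H3] ; pick H3
  add 57.0.0.0/9 -> H4 at depth 9
  add 0.0.0.0/0 -> H3 at depth 0
  Q 81.0.0.1: descend 0101000100 ; hops seen [H3,H2] ; pick H2
  add 57.117.14.0/24 -> H1 at depth 24
  Q 57.0.7.112: descend 001110010 ; hops seen [H3,H4] ; pick H4
  add 247.50.184.208/28 -> H4 at depth 28
  add 81.32.0.0/12 -> H4 at depth 12
  Q 57.117.14.0: descend 001110010111010100001110 ; hops seen [H3,H4,H3,H1] ; pick H1
  add 57.117.14.0/24 -> H4 at depth 24
  Q 81.36.0.79: descend 0101000100100100 ; hops seen [H3,H2,H4,H1] ; pick H1
  Q 81.36.0.0: descend 0101000100100100 ; hops seen [H3,H2,H4,H1] ; pick H1
  Q 57.117.14.4: descend 001110010111010100001110 ; hops seen [H3,H4,H3,H4] ; pick H4
  add 57.117.14.192/28 -> H2 at depth 28

== LOOKUPS ==
["H1","H3","H1","H3","H2","H4","H1","H1","H1","H4"]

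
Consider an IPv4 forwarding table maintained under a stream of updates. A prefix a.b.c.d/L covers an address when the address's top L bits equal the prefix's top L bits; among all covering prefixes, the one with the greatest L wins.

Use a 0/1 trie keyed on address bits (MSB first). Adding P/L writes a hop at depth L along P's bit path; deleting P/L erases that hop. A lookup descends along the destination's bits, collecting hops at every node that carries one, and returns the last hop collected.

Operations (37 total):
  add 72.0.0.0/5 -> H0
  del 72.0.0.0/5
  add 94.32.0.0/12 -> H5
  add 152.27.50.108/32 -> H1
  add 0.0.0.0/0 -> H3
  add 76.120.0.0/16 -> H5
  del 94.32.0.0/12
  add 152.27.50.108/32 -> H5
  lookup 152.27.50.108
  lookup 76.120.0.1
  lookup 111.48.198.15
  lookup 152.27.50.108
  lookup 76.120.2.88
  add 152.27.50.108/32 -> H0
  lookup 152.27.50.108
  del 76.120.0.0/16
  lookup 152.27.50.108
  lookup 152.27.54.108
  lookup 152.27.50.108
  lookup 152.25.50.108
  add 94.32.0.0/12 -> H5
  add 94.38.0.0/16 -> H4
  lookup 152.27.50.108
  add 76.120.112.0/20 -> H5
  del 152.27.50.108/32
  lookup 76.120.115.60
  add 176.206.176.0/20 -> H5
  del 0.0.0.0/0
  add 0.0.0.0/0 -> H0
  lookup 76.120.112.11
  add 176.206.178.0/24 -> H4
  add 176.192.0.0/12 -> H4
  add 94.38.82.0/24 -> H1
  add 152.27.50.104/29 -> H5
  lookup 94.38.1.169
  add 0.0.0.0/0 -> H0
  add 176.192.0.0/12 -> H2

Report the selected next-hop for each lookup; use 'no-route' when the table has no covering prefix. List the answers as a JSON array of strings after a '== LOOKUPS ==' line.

Apply in order:
  + 72.0.0.0/5 (H0) depth=5
  del 72.0.0.0/5 (clear depth 5)
  + 94.32.0.0/12 (H5) depth=12
  + 152.27.50.108/32 (H1) depth=32
  + 0.0.0.0/0 (H3) depth=0
  + 76.120.0.0/16 (H5) depth=16
  del 94.32.0.0/12 (clear depth 12)
  + 152.27.50.108/32 (H5) depth=32
  lookup 152.27.50.108: bits 10011000000110110011001001101100 walk d0:H3→d1:-→d2:-→d3:-→d4:-→d5:-→d6:-→d7:-→d8:-→d9:-→d10:-→d11:-→d12:-→d13:-→d14:-→d15:-→d16:-→d17:-→d18:-→d19:-→d20:-→d21:-→d22:-→d23:-→d24:-→d25:-→d26:-→d27:-→d28:-→d29:-→d30:-→d31:-→d32:H5 -> H5
  lookup 76.120.0.1: bits 0100110001111000 walk d0:H3→d1:-→d2:-→d3:-→d4:-→d5:-→d6:-→d7:-→d8:-→d9:-→d10:-→d11:-→d12:-→d13:-→d14:-→d15:-→d16:H5 -> H5
  lookup 111.48.198.15: bits 01 walk d0:H3→d1:-→d2:- -> H3
  lookup 152.27.50.108: bits 10011000000110110011001001101100 walk d0:H3→d1:-→d2:-→d3:-→d4:-→d5:-→d6:-→d7:-→d8:-→d9:-→d10:-→d11:-→d12:-→d13:-→d14:-→d15:-→d16:-→d17:-→d18:-→d19:-→d20:-→d21:-→d22:-→d23:-→d24:-→d25:-→d26:-→d27:-→d28:-→d29:-→d30:-→d31:-→d32:H5 -> H5
  lookup 76.120.2.88: bits 0100110001111000 walk d0:H3→d1:-→d2:-→d3:-→d4:-→d5:-→d6:-→d7:-→d8:-→d9:-→d10:-→d11:-→d12:-→d13:-→d14:-→d15:-→d16:H5 -> H5
  + 152.27.50.108/32 (H0) depth=32
  lookup 152.27.50.108: bits 10011000000110110011001001101100 walk d0:H3→d1:-→d2:-→d3:-→d4:-→d5:-→d6:-→d7:-→d8:-→d9:-→d10:-→d11:-→d12:-→d13:-→d14:-→d15:-→d16:-→d17:-→d18:-→d19:-→d20:-→d21:-→d22:-→d23:-→d24:-→d25:-→d26:-→d27:-→d28:-→d29:-→d30:-→d31:-→d32:H0 -> H0
  del 76.120.0.0/16 (clear depth 16)
  lookup 152.27.50.108: bits 10011000000110110011001001101100 walk d0:H3→d1:-→d2:-→d3:-→d4:-→d5:-→d6:-→d7:-→d8:-→d9:-→d10:-→d11:-→d12:-→d13:-→d14:-→d15:-→d16:-→d17:-→d18:-→d19:-→d20:-→d21:-→d22:-→d23:-→d24:-→d25:-→d26:-→d27:-→d28:-→d29:-→d30:-→d31:-→d32:H0 -> H0
  lookup 152.27.54.108: bits 100110000001101100110 walk d0:H3→d1:-→d2:-→d3:-→d4:-→d5:-→d6:-→d7:-→d8:-→d9:-→d10:-→d11:-→d12:-→d13:-→d14:-→d15:-→d16:-→d17:-→d18:-→d19:-→d20:-→d21:- -> H3
  lookup 152.27.50.108: bits 10011000000110110011001001101100 walk d0:H3→d1:-→d2:-→d3:-→d4:-→d5:-→d6:-→d7:-→d8:-→d9:-→d10:-→d11:-→d12:-→d13:-→d14:-→d15:-→d16:-→d17:-→d18:-→d19:-→d20:-→d21:-→d22:-→d23:-→d24:-→d25:-→d26:-→d27:-→d28:-→d29:-→d30:-→d31:-→d32:H0 -> H0
  lookup 152.25.50.108: bits 10011000000110 walk d0:H3→d1:-→d2:-→d3:-→d4:-→d5:-→d6:-→d7:-→d8:-→d9:-→d10:-→d11:-→d12:-→d13:-→d14:- -> H3
  + 94.32.0.0/12 (H5) depth=12
  + 94.38.0.0/16 (H4) depth=16
  lookup 152.27.50.108: bits 10011000000110110011001001101100 walk d0:H3→d1:-→d2:-→d3:-→d4:-→d5:-→d6:-→d7:-→d8:-→d9:-→d10:-→d11:-→d12:-→d13:-→d14:-→d15:-→d16:-→d17:-→d18:-→d19:-→d20:-→d21:-→d22:-→d23:-→d24:-→d25:-→d26:-→d27:-→d28:-→d29:-→d30:-→d31:-→d32:H0 -> H0
  + 76.120.112.0/20 (H5) depth=20
  del 152.27.50.108/32 (clear depth 32)
  lookup 76.120.115.60: bits 01001100011110000111 walk d0:H3→d1:-→d2:-→d3:-→d4:-→d5:-→d6:-→d7:-→d8:-→d9:-→d10:-→d11:-→d12:-→d13:-→d14:-→d15:-→d16:-→d17:-→d18:-→d19:-→d20:H5 -> H5
  + 176.206.176.0/20 (H5) depth=20
  del 0.0.0.0/0 (clear depth 0)
  + 0.0.0.0/0 (H0) depth=0
  lookup 76.120.112.11: bits 01001100011110000111 walk d0:H0→d1:-→d2:-→d3:-→d4:-→d5:-→d6:-→d7:-→d8:-→d9:-→d10:-→d11:-→d12:-→d13:-→d14:-→d15:-→d16:-→d17:-→d18:-→d19:-→d20:H5 -> H5
  + 176.206.178.0/24 (H4) depth=24
  + 176.192.0.0/12 (H4) depth=12
  + 94.38.82.0/24 (H1) depth=24
  + 152.27.50.104/29 (H5) depth=29
  lookup 94.38.1.169: bits 01011110001001100 walk d0:H0→d1:-→d2:-→d3:-→d4:-→d5:-→d6:-→d7:-→d8:-→d9:-→d10:-→d11:-→d12:H5→d13:-→d14:-→d15:-→d16:H4→d17:- -> H4
  + 0.0.0.0/0 (H0) depth=0
  + 176.192.0.0/12 (H2) depth=12

== LOOKUPS ==
["H5","H5","H3","H5","H5","H0","H0","H3","H0","H3","H0","H5","H5","H4"]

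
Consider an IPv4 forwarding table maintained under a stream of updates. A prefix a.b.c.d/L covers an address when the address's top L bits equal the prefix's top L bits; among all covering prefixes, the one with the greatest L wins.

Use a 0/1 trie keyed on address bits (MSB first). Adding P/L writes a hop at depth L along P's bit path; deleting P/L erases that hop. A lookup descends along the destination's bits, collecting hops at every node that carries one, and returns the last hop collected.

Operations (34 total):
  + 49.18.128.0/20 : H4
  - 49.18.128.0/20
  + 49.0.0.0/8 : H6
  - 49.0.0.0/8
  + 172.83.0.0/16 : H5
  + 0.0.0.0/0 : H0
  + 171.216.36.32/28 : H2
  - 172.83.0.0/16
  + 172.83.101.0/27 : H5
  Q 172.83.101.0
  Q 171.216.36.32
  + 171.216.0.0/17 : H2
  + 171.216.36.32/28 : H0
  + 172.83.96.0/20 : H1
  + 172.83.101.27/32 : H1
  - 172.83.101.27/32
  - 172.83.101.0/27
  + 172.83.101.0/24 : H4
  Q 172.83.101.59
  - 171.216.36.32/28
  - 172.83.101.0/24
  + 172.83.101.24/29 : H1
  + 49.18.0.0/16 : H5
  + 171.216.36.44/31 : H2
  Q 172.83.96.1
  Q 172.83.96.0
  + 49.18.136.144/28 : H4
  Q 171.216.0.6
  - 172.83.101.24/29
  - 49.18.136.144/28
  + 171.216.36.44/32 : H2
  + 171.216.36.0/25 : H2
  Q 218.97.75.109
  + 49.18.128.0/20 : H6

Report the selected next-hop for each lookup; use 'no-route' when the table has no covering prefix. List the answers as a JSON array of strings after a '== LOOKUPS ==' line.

Trace:
  add 49.18.128.0/20 -> H4 at depth 20
  - 49.18.128.0/20 clear@20
  add 49.0.0.0/8 -> H6 at depth 8
  - 49.0.0.0/8 clear@8
  add 172.83.0.0/16 -> H5 at depth 16
  add 0.0.0.0/0 -> H0 at depth 0
  add 171.216.36.32/28 -> H2 at depth 28
  - 172.83.0.0/16 clear@16
  add 172.83.101.0/27 -> H5 at depth 27
  Q 172.83.101.0: descend 101011000101001101100101000 ; hops seen [H0,H5] ; pick H5
  Q 171.216.36.32: descend 1010101111011000001001000010 ; hops seen [H0,H2] ; pick H2
  add 171.216.0.0/17 -> H2 at depth 17
  add 171.216.36.32/28 -> H0 at depth 28
  add 172.83.96.0/20 -> H1 at depth 20
  add 172.83.101.27/32 -> H1 at depth 32
  - 172.83.101.27/32 clear@32
  - 172.83.101.0/27 clear@27
  add 172.83.101.0/24 -> H4 at depth 24
  Q 172.83.101.59: descend 10101100010100110110010100 ; hops seen [H0,H1,H4] ; pick H4
  - 171.216.36.32/28 clear@28
  - 172.83.101.0/24 clear@24
  add 172.83.101.24/29 -> H1 at depth 29
  add 49.18.0.0/16 -> H5 at depth 16
  add 171.216.36.44/31 -> H2 at depth 31
  Q 172.83.96.1: descend 101011000101001101100 ; hops seen [H0,H1] ; pick H1
  Q 172.83.96.0: descend 101011000101001101100 ; hops seen [H0,H1] ; pick H1
  add 49.18.136.144/28 -> H4 at depth 28
  Q 171.216.0.6: descend 101010111101100000 ; hops seen [H0,H2] ; pick H2
  - 172.83.101.24/29 clear@29
  - 49.18.136.144/28 clear@28
  add 171.216.36.44/32 -> H2 at depth 32
  add 171.216.36.0/25 -> H2 at depth 25
  Q 218.97.75.109: descend 1 ; hops seen [H0] ; pick H0
  add 49.18.128.0/20 -> H6 at depth 20

== LOOKUPS ==
["H5","H2","H4","H1","H1","H2","H0"]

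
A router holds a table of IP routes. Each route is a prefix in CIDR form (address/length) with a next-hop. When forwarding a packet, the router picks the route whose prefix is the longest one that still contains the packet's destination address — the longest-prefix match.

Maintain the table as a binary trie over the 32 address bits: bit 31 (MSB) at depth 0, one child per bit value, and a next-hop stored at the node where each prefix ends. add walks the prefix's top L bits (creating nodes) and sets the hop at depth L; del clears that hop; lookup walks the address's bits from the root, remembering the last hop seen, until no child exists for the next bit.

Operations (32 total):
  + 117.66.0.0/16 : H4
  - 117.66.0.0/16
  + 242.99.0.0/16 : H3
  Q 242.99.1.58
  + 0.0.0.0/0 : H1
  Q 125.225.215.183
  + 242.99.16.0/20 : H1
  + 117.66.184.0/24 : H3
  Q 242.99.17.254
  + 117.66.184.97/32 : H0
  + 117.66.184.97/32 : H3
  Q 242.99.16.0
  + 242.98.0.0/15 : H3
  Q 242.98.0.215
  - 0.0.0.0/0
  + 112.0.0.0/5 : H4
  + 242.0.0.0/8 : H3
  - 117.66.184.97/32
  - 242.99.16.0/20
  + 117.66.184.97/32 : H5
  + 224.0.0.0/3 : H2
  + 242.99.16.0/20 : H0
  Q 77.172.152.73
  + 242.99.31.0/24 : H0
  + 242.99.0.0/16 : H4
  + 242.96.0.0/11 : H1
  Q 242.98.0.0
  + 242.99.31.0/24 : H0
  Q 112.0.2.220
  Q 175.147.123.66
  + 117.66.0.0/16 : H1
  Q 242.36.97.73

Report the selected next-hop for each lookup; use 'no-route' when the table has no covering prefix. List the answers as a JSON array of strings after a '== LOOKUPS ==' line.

Apply in order:
  + 117.66.0.0/16 (H4) depth=16
  del 117.66.0.0/16 (clear depth 16)
  + 242.99.0.0/16 (H3) depth=16
  ? 242.99.1.58  path d0:-→d1:-→d2:-→d3:-→d4:-→d5:-→d6:-→d7:-→d8:-→d9:-→d10:-→d11:-→d12:-→d13:-→d14:-→d15:-→d16:H3  best=H3
  + 0.0.0.0/0 (H1) depth=0
  ? 125.225.215.183  path d0:H1→d1:-→d2:-→d3:-→d4:-  best=H1
  + 242.99.16.0/20 (H1) depth=20
  + 117.66.184.0/24 (H3) depth=24
  ? 242.99.17.254  path d0:H1→d1:-→d2:-→d3:-→d4:-→d5:-→d6:-→d7:-→d8:-→d9:-→d10:-→d11:-→d12:-→d13:-→d14:-→d15:-→d16:H3→d17:-→d18:-→d19:-→d20:H1  best=H1
  + 117.66.184.97/32 (H0) depth=32
  + 117.66.184.97/32 (H3) depth=32
  ? 242.99.16.0  path d0:H1→d1:-→d2:-→d3:-→d4:-→d5:-→d6:-→d7:-→d8:-→d9:-→d10:-→d11:-→d12:-→d13:-→d14:-→d15:-→d16:H3→d17:-→d18:-→d19:-→d20:H1  best=H1
  + 242.98.0.0/15 (H3) depth=15
  ? 242.98.0.215  path d0:H1→d1:-→d2:-→d3:-→d4:-→d5:-→d6:-→d7:-→d8:-→d9:-→d10:-→d11:-→d12:-→d13:-→d14:-→d15:H3  best=H3
  del 0.0.0.0/0 (clear depth 0)
  + 112.0.0.0/5 (H4) depth=5
  + 242.0.0.0/8 (H3) depth=8
  del 117.66.184.97/32 (clear depth 32)
  del 242.99.16.0/20 (clear depth 20)
  + 117.66.184.97/32 (H5) depth=32
  + 224.0.0.0/3 (H2) depth=3
  + 242.99.16.0/20 (H0) depth=20
  ? 77.172.152.73  path d0:-→d1:-→d2:-  best=no-route
  + 242.99.31.0/24 (H0) depth=24
  + 242.99.0.0/16 (H4) depth=16
  + 242.96.0.0/11 (H1) depth=11
  ? 242.98.0.0  path d0:-→d1:-→d2:-→d3:H2→d4:-→d5:-→d6:-→d7:-→d8:H3→d9:-→d10:-→d11:H1→d12:-→d13:-→d14:-→d15:H3  best=H3
  + 242.99.31.0/24 (H0) depth=24
  ? 112.0.2.220  path d0:-→d1:-→d2:-→d3:-→d4:-→d5:H4  best=H4
  ? 175.147.123.66  path d0:-→d1:-  best=no-route
  + 117.66.0.0/16 (H1) depth=16
  ? 242.36.97.73  path d0:-→d1:-→d2:-→d3:H2→d4:-→d5:-→d6:-→d7:-→d8:H3→d9:-  best=H3

== LOOKUPS ==
["H3","H1","H1","H1","H3","no-route","H3","H4","no-route","H3"]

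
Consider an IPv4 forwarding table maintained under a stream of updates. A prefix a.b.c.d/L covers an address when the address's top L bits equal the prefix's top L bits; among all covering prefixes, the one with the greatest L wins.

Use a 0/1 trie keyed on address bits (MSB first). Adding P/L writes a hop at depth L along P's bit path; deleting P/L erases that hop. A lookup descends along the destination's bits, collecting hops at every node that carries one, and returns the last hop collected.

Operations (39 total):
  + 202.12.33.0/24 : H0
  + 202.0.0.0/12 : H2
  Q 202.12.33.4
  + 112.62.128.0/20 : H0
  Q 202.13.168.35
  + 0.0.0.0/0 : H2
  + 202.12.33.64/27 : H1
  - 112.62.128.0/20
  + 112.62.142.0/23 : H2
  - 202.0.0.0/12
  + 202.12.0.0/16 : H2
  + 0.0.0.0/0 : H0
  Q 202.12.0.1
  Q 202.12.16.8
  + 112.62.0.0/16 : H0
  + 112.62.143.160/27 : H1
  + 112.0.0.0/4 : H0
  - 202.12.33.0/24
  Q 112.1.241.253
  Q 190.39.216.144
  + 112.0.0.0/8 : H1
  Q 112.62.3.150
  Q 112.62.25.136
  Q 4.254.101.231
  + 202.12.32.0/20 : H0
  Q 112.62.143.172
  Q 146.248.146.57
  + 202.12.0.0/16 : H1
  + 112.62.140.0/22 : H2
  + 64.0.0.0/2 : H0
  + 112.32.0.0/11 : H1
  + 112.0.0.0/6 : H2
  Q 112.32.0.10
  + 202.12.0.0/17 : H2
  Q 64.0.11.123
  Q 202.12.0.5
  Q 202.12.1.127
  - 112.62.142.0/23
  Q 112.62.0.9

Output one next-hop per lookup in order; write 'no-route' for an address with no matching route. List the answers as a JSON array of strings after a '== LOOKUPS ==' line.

Process each operation:
  + 202.12.33.0/24 (H0) depth=24
  + 202.0.0.0/12 (H2) depth=12
  Q 202.12.33.4: descend 110010100000110000100001 ; hops seen [H2,H0] ; pick H0
  + 112.62.128.0/20 (H0) depth=20
  Q 202.13.168.35: descend 110010100000110 ; hops seen [H2] ; pick H2
  + 0.0.0.0/0 (H2) depth=0
  + 202.12.33.64/27 (H1) depth=27
  del 112.62.128.0/20 (clear depth 20)
  + 112.62.142.0/23 (H2) depth=23
  del 202.0.0.0/12 (clear depth 12)
  + 202.12.0.0/16 (H2) depth=16
  + 0.0.0.0/0 (H0) depth=0
  Q 202.12.0.1: descend 110010100000110000 ; hops seen [H0,H2] ; pick H2
  Q 202.12.16.8: descend 110010100000110000 ; hops seen [H0,H2] ; pick H2
  + 112.62.0.0/16 (H0) depth=16
  + 112.62.143.160/27 (H1) depth=27
  + 112.0.0.0/4 (H0) depth=4
  del 202.12.33.0/24 (clear depth 24)
  Q 112.1.241.253: descend 0111000000 ; hops seen [H0,H0] ; pick H0
  Q 190.39.216.144: descend 1 ; hops seen [H0] ; pick H0
  + 112.0.0.0/8 (H1) depth=8
  Q 112.62.3.150: descend 0111000000111110 ; hops seen [H0,H0,H1,H0] ; pick H0
  Q 112.62.25.136: descend 0111000000111110 ; hops seen [H0,H0,H1,H0] ; pick H0
  Q 4.254.101.231: descend 0 ; hops seen [H0] ; pick H0
  + 202.12.32.0/20 (H0) depth=20
  Q 112.62.143.172: descend 011100000011111010001111101 ; hops seen [H0,H0,H1,H0,H2,H1] ; pick H1
  Q 146.248.146.57: descend 1 ; hops seen [H0] ; pick H0
  + 202.12.0.0/16 (H1) depth=16
  + 112.62.140.0/22 (H2) depth=22
  + 64.0.0.0/2 (H0) depth=2
  + 112.32.0.0/11 (H1) depth=11
  + 112.0.0.0/6 (H2) depth=6
  Q 112.32.0.10: descend 01110000001 ; hops seen [H0,H0,H0,H2,H1,H1] ; pick H1
  + 202.12.0.0/17 (H2) depth=17
  Q 64.0.11.123: descend 01 ; hops seen [H0,H0] ; pick H0
  Q 202.12.0.5: descend 110010100000110000 ; hops seen [H0,H1,H2] ; pick H2
  Q 202.12.1.127: descend 110010100000110000 ; hops seen [H0,H1,H2] ; pick H2
  del 112.62.142.0/23 (clear depth 23)
  Q 112.62.0.9: descend 0111000000111110 ; hops seen [H0,H0,H0,H2,H1,H1,H0] ; pick H0

== LOOKUPS ==
["H0","H2","H2","H2","H0","H0","H0","H0","H0","H1","H0","H1","H0","H2","H2","H0"]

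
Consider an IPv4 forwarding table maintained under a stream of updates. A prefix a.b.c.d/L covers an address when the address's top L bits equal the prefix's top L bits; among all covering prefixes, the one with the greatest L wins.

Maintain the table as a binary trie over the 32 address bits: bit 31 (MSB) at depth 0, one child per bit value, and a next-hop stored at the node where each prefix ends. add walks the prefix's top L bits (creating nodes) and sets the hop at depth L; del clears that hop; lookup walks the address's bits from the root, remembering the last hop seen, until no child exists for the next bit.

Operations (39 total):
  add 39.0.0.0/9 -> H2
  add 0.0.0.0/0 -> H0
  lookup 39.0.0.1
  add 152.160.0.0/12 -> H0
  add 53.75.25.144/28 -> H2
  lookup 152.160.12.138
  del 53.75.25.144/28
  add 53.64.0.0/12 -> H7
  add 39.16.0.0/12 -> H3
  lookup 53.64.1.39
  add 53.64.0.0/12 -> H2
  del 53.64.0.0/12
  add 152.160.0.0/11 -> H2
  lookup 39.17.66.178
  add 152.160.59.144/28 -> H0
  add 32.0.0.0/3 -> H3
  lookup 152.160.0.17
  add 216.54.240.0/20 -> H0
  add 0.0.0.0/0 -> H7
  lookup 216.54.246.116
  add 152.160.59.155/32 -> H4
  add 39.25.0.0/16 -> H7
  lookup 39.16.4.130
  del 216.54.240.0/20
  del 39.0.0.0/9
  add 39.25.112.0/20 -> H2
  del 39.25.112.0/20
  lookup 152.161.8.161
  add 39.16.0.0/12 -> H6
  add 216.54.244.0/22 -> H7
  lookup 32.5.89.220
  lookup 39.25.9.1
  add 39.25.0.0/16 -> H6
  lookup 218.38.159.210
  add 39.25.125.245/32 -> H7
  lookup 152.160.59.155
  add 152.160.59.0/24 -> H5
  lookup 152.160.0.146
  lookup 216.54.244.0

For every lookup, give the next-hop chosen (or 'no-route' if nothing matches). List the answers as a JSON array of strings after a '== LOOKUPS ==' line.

Process each operation:
  + 39.0.0.0/9 (H2) depth=9
  + 0.0.0.0/0 (H0) depth=0
  Q 39.0.0.1: descend 001001110 ; hops seen [H0,H2] ; pick H2
  + 152.160.0.0/12 (H0) depth=12
  + 53.75.25.144/28 (H2) depth=28
  Q 152.160.12.138: descend 100110001010 ; hops seen [H0,H0] ; pick H0
  del 53.75.25.144/28 (clear depth 28)
  + 53.64.0.0/12 (H7) depth=12
  + 39.16.0.0/12 (H3) depth=12
  Q 53.64.1.39: descend 001101010100 ; hops seen [H0,H7] ; pick H7
  + 53.64.0.0/12 (H2) depth=12
  del 53.64.0.0/12 (clear depth 12)
  + 152.160.0.0/11 (H2) depth=11
  Q 39.17.66.178: descend 001001110001 ; hops seen [H0,H2,H3] ; pick H3
  + 152.160.59.144/28 (H0) depth=28
  + 32.0.0.0/3 (H3) depth=3
  Q 152.160.0.17: descend 100110001010000000 ; hops seen [H0,H2,H0] ; pick H0
  + 216.54.240.0/20 (H0) depth=20
  + 0.0.0.0/0 (H7) depth=0
  Q 216.54.246.116: descend 11011000001101101111 ; hops seen [H7,H0] ; pick H0
  + 152.160.59.155/32 (H4) depth=32
  + 39.25.0.0/16 (H7) depth=16
  Q 39.16.4.130: descend 001001110001 ; hops seen [H7,H3,H2,H3] ; pick H3
  del 216.54.240.0/20 (clear depth 20)
  del 39.0.0.0/9 (clear depth 9)
  + 39.25.112.0/20 (H2) depth=20
  del 39.25.112.0/20 (clear depth 20)
  Q 152.161.8.161: descend 100110001010000 ; hops seen [H7,H2,H0] ; pick H0
  + 39.16.0.0/12 (H6) depth=12
  + 216.54.244.0/22 (H7) depth=22
  Q 32.5.89.220: descend 00100 ; hops seen [H7,H3] ; pick H3
  Q 39.25.9.1: descend 00100111000110010 ; hops seen [H7,H3,H6,H7] ; pick H7
  + 39.25.0.0/16 (H6) depth=16
  Q 218.38.159.210: descend 110110 ; hops seen [H7] ; pick H7
  + 39.25.125.245/32 (H7) depth=32
  Q 152.160.59.155: descend 10011000101000000011101110011011 ; hops seen [H7,H2,H0,H0,H4] ; pick H4
  + 152.160.59.0/24 (H5) depth=24
  Q 152.160.0.146: descend 100110001010000000 ; hops seen [H7,H2,H0] ; pick H0
  Q 216.54.244.0: descend 1101100000110110111101 ; hops seen [H7,H7] ; pick H7

== LOOKUPS ==
["H2","H0","H7","H3","H0","H0","H3","H0","H3","H7","H7","H4","H0","H7"]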